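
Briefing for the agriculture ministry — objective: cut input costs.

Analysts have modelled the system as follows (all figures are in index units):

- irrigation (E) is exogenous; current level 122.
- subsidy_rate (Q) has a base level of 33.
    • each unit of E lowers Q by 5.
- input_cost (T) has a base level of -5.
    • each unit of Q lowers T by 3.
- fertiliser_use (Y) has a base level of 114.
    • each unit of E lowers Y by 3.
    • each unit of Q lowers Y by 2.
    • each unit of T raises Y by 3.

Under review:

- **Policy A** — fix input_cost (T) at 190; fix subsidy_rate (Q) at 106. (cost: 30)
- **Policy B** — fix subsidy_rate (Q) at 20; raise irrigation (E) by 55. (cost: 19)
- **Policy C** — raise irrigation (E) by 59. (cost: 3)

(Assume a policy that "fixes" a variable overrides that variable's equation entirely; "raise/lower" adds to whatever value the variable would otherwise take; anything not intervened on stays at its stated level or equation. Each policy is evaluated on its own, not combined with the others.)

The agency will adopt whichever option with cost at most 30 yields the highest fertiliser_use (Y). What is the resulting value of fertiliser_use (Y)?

Policy A (T := 190, Q := 106):
  E = 122
  Q = 106
  T = 190
  Y = 114 − 3·122 − 2·106 + 3·190 = 106
Policy B (Q := 20, E + 55):
  E = 122 + 55 = 177
  Q = 20
  T = -5 − 3·20 = -65
  Y = 114 − 3·177 − 2·20 + 3·(-65) = -652
Policy C (E + 59):
  E = 122 + 59 = 181
  Q = 33 − 5·181 = -872
  T = -5 − 3·(-872) = 2611
  Y = 114 − 3·181 − 2·(-872) + 3·2611 = 9148
Comparing — Policy A: Y=106, Policy B: Y=-652, Policy C: Y=9148. Highest is 9148 (Policy C).

9148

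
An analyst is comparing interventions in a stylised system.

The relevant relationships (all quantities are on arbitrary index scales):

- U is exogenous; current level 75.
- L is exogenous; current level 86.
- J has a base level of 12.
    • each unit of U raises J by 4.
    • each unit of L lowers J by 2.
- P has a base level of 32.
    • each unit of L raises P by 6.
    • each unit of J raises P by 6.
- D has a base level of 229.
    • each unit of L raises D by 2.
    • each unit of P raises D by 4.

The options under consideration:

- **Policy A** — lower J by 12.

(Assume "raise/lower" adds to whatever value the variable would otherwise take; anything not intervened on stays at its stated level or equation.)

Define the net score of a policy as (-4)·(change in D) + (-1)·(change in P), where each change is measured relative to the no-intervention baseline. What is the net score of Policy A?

Baseline:
  U = 75
  L = 86
  J = 12 + 4·75 − 2·86 = 140
  P = 32 + 6·86 + 6·140 = 1388
  D = 229 + 2·86 + 4·1388 = 5953
Policy A (J − 12):
  U = 75
  L = 86
  J = 12 + 4·75 − 2·86 (−12 from intervention) = 128
  P = 32 + 6·86 + 6·128 = 1316
  D = 229 + 2·86 + 4·1316 = 5665
ΔD = 5665 − 5953 = -288; ΔP = 1316 − 1388 = -72
Score = (-4)·(-288) + (-1)·(-72) = 1224

1224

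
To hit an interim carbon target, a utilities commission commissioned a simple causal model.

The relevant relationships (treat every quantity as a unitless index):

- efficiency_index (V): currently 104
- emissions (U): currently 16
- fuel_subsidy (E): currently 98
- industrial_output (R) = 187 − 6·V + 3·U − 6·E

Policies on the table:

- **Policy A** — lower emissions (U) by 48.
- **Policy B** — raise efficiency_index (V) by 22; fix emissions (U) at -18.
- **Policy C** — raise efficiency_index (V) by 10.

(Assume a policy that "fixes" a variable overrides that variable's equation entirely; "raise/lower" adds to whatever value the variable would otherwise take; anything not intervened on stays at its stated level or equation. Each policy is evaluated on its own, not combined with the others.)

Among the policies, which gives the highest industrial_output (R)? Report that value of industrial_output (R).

Policy A (U − 48):
  V = 104
  U = 16 − 48 = -32
  E = 98
  R = 187 − 6·104 + 3·(-32) − 6·98 = -1121
Policy B (V + 22, U := -18):
  V = 104 + 22 = 126
  U = -18
  E = 98
  R = 187 − 6·126 + 3·(-18) − 6·98 = -1211
Policy C (V + 10):
  V = 104 + 10 = 114
  U = 16
  E = 98
  R = 187 − 6·114 + 3·16 − 6·98 = -1037
Comparing — Policy A: R=-1121, Policy B: R=-1211, Policy C: R=-1037. Highest is -1037 (Policy C).

-1037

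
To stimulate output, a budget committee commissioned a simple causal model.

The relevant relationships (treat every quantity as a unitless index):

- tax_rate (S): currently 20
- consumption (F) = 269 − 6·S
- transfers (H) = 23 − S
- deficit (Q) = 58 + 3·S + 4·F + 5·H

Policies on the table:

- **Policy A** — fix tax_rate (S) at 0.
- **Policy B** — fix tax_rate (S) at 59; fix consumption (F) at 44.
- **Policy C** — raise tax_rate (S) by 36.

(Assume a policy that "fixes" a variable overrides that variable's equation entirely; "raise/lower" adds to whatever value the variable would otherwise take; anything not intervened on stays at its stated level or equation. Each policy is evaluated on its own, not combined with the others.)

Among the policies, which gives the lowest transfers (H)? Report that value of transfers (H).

Policy A (S := 0):
  S = 0
  H = 23 − 0 = 23
Policy B (S := 59, F := 44):
  S = 59
  H = 23 − 59 = -36
Policy C (S + 36):
  S = 20 + 36 = 56
  H = 23 − 56 = -33
Comparing — Policy A: H=23, Policy B: H=-36, Policy C: H=-33. Lowest is -36 (Policy B).

-36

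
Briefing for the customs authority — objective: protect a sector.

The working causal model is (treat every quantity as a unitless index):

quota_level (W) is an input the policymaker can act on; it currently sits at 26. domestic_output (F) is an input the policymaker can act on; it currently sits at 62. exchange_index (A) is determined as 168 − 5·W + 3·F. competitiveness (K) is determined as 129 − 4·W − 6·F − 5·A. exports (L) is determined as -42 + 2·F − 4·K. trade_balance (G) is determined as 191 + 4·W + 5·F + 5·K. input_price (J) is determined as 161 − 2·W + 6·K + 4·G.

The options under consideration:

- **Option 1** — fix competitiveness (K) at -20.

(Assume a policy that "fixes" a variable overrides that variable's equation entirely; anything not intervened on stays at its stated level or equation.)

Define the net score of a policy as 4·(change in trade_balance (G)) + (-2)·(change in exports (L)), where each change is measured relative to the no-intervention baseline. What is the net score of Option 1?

40516

Baseline:
  W = 26
  F = 62
  A = 168 − 5·26 + 3·62 = 224
  K = 129 − 4·26 − 6·62 − 5·224 = -1467
  L = -42 + 2·62 − 4·(-1467) = 5950
  G = 191 + 4·26 + 5·62 + 5·(-1467) = -6730
Option 1 (K := -20):
  W = 26
  F = 62
  A = 168 − 5·26 + 3·62 = 224
  K = -20
  L = -42 + 2·62 − 4·(-20) = 162
  G = 191 + 4·26 + 5·62 + 5·(-20) = 505
ΔG = 505 − (-6730) = 7235; ΔL = 162 − 5950 = -5788
Score = 4·7235 + (-2)·(-5788) = 40516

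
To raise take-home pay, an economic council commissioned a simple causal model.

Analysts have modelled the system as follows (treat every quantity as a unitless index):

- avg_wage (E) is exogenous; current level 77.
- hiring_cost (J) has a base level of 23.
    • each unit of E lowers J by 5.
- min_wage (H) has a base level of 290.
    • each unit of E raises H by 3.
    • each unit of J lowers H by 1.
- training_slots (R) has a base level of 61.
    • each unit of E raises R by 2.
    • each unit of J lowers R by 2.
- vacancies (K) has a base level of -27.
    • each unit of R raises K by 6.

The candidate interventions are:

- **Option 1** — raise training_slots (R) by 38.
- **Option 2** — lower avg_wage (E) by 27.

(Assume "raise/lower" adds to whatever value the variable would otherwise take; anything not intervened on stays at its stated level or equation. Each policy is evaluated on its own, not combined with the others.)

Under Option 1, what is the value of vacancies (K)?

Option 1 (R + 38):
  E = 77
  J = 23 − 5·77 = -362
  R = 61 + 2·77 − 2·(-362) (+38 from intervention) = 977
  K = -27 + 6·977 = 5835

5835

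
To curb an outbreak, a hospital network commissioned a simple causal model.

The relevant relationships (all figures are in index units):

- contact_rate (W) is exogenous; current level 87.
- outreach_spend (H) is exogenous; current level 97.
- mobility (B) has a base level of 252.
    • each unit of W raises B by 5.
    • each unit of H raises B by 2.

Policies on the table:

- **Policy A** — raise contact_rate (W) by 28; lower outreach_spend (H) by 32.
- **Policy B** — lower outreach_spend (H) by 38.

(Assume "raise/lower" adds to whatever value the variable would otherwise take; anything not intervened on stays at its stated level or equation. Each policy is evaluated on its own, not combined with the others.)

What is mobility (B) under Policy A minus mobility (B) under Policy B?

152

Policy A (W + 28, H − 32):
  W = 87 + 28 = 115
  H = 97 − 32 = 65
  B = 252 + 5·115 + 2·65 = 957
Policy B (H − 38):
  W = 87
  H = 97 − 38 = 59
  B = 252 + 5·87 + 2·59 = 805
B: 957 − 805 = 152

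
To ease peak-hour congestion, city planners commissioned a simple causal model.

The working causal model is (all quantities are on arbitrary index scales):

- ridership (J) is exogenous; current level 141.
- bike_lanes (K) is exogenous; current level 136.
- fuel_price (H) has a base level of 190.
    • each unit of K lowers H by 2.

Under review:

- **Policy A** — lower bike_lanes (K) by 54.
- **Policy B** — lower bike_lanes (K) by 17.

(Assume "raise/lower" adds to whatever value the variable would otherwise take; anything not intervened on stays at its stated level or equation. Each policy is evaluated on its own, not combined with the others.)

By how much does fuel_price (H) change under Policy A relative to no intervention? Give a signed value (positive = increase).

Baseline:
  K = 136
  H = 190 − 2·136 = -82
Policy A (K − 54):
  K = 136 − 54 = 82
  H = 190 − 2·82 = 26
Change in H: 26 − (-82) = 108

108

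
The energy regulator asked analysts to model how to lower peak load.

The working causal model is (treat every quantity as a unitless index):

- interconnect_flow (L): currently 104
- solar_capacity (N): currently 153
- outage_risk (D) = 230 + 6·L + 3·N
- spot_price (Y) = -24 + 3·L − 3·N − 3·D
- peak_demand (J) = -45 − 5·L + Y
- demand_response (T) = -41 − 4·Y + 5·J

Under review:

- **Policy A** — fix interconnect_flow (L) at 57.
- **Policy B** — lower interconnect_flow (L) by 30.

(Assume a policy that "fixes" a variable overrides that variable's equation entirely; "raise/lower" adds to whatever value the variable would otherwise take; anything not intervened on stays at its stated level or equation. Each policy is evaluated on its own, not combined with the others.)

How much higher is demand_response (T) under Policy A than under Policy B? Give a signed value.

680

Policy A (L := 57):
  L = 57
  N = 153
  D = 230 + 6·57 + 3·153 = 1031
  Y = -24 + 3·57 − 3·153 − 3·1031 = -3405
  J = -45 − 5·57 + (-3405) = -3735
  T = -41 − 4·(-3405) + 5·(-3735) = -5096
Policy B (L − 30):
  L = 104 − 30 = 74
  N = 153
  D = 230 + 6·74 + 3·153 = 1133
  Y = -24 + 3·74 − 3·153 − 3·1133 = -3660
  J = -45 − 5·74 + (-3660) = -4075
  T = -41 − 4·(-3660) + 5·(-4075) = -5776
T: -5096 − (-5776) = 680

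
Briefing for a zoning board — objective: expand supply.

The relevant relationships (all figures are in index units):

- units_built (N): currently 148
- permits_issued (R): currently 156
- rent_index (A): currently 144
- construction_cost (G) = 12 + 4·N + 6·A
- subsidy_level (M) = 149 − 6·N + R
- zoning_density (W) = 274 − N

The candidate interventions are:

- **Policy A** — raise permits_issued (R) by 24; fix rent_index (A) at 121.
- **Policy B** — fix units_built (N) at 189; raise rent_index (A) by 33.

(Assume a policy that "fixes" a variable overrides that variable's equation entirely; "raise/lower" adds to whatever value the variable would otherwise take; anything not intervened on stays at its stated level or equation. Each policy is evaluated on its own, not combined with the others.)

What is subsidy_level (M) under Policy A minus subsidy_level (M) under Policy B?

Policy A (R + 24, A := 121):
  N = 148
  R = 156 + 24 = 180
  M = 149 − 6·148 + 180 = -559
Policy B (N := 189, A + 33):
  N = 189
  R = 156
  M = 149 − 6·189 + 156 = -829
M: -559 − (-829) = 270

270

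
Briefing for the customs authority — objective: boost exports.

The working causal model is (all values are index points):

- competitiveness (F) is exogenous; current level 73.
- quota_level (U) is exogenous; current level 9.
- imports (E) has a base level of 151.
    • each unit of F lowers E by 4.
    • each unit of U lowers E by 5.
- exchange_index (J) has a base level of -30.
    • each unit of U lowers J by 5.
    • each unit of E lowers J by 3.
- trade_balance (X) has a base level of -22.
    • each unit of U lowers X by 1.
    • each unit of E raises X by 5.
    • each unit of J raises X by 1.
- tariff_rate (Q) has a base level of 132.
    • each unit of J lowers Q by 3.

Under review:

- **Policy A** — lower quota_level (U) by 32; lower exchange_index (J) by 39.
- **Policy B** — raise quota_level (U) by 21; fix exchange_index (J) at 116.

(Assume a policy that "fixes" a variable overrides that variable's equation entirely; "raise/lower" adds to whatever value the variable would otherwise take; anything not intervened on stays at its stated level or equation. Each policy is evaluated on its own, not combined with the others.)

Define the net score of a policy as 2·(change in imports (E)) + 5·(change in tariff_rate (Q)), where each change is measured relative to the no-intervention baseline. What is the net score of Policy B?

5295

Baseline:
  F = 73
  U = 9
  E = 151 − 4·73 − 5·9 = -186
  J = -30 − 5·9 − 3·(-186) = 483
  Q = 132 − 3·483 = -1317
Policy B (U + 21, J := 116):
  F = 73
  U = 9 + 21 = 30
  E = 151 − 4·73 − 5·30 = -291
  J = 116
  Q = 132 − 3·116 = -216
ΔE = -291 − (-186) = -105; ΔQ = -216 − (-1317) = 1101
Score = 2·(-105) + 5·1101 = 5295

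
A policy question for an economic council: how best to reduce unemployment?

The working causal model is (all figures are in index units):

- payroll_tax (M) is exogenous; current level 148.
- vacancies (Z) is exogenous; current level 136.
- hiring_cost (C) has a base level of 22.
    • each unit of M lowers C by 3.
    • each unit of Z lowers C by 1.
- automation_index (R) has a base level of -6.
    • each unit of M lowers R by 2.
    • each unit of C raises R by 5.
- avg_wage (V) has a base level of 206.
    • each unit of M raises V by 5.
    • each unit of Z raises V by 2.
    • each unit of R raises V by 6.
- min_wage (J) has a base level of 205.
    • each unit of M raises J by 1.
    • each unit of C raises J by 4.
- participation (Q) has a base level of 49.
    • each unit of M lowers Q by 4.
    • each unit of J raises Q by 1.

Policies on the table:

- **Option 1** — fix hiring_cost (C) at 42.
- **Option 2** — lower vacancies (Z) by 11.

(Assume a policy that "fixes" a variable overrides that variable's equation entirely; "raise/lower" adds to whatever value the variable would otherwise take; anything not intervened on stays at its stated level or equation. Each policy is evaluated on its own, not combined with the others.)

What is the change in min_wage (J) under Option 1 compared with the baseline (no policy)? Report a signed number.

2400

Baseline:
  M = 148
  Z = 136
  C = 22 − 3·148 − 136 = -558
  J = 205 + 148 + 4·(-558) = -1879
Option 1 (C := 42):
  M = 148
  Z = 136
  C = 42
  J = 205 + 148 + 4·42 = 521
Change in J: 521 − (-1879) = 2400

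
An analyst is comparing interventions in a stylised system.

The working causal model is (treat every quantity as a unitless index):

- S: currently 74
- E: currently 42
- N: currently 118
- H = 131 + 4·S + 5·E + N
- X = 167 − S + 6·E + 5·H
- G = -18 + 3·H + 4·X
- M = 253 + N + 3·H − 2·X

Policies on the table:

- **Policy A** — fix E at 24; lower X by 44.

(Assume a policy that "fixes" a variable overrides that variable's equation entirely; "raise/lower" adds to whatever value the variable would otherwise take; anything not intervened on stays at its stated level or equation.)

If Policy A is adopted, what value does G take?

Policy A (E := 24, X − 44):
  S = 74
  E = 24
  N = 118
  H = 131 + 4·74 + 5·24 + 118 = 665
  X = 167 − 74 + 6·24 + 5·665 (−44 from intervention) = 3518
  G = -18 + 3·665 + 4·3518 = 16049

16049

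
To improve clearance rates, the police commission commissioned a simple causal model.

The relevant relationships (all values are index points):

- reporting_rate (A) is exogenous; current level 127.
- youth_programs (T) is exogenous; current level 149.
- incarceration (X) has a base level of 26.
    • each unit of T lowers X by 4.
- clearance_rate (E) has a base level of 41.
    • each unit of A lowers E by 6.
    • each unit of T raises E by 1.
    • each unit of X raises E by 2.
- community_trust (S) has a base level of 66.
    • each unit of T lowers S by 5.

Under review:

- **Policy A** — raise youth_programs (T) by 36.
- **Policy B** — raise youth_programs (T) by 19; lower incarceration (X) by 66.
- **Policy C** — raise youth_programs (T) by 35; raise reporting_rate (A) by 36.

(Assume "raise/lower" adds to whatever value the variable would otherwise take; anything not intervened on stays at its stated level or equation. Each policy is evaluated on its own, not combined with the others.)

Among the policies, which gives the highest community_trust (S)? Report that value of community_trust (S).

-774

Policy A (T + 36):
  T = 149 + 36 = 185
  S = 66 − 5·185 = -859
Policy B (T + 19, X − 66):
  T = 149 + 19 = 168
  S = 66 − 5·168 = -774
Policy C (T + 35, A + 36):
  T = 149 + 35 = 184
  S = 66 − 5·184 = -854
Comparing — Policy A: S=-859, Policy B: S=-774, Policy C: S=-854. Highest is -774 (Policy B).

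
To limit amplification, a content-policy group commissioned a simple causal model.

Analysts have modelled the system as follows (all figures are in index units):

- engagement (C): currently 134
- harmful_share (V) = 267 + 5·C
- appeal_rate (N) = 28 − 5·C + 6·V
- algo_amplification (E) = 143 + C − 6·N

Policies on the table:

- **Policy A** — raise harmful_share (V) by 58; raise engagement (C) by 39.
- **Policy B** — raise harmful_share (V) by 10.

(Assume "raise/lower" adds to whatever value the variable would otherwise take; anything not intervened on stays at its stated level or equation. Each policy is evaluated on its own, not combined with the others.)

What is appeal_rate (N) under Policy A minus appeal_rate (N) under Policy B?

Policy A (V + 58, C + 39):
  C = 134 + 39 = 173
  V = 267 + 5·173 (+58 from intervention) = 1190
  N = 28 − 5·173 + 6·1190 = 6303
Policy B (V + 10):
  C = 134
  V = 267 + 5·134 (+10 from intervention) = 947
  N = 28 − 5·134 + 6·947 = 5040
N: 6303 − 5040 = 1263

1263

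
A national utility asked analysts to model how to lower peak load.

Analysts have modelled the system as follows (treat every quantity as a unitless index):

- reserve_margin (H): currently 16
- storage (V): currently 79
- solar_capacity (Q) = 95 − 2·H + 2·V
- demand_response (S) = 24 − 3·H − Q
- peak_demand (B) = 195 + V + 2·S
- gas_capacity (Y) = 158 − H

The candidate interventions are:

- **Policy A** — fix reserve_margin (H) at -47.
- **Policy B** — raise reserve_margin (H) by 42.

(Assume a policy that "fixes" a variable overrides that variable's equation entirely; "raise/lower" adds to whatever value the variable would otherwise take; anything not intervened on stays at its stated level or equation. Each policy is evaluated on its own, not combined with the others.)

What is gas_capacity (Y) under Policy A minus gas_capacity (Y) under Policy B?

Policy A (H := -47):
  H = -47
  Y = 158 − (-47) = 205
Policy B (H + 42):
  H = 16 + 42 = 58
  Y = 158 − 58 = 100
Y: 205 − 100 = 105

105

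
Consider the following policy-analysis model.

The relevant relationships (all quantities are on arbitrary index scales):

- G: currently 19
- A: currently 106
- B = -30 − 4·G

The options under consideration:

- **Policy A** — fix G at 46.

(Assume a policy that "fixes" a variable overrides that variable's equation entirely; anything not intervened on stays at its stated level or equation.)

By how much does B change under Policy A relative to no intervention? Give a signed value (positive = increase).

-108

Baseline:
  G = 19
  B = -30 − 4·19 = -106
Policy A (G := 46):
  G = 46
  B = -30 − 4·46 = -214
Change in B: -214 − (-106) = -108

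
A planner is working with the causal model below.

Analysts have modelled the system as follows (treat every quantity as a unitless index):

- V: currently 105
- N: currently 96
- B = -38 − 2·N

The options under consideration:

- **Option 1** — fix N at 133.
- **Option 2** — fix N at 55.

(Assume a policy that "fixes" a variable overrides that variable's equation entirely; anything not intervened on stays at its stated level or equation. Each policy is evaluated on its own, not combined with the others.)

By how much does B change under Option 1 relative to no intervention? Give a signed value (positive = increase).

Baseline:
  N = 96
  B = -38 − 2·96 = -230
Option 1 (N := 133):
  N = 133
  B = -38 − 2·133 = -304
Change in B: -304 − (-230) = -74

-74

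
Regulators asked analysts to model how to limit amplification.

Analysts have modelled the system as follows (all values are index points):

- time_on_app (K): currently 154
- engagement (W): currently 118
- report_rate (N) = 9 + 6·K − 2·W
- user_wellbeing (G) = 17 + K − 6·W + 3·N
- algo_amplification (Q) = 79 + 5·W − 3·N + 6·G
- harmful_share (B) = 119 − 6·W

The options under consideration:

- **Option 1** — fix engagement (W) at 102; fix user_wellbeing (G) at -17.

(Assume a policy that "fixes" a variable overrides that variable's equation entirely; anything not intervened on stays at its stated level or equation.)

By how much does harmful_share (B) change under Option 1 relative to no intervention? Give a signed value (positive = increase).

96

Baseline:
  W = 118
  B = 119 − 6·118 = -589
Option 1 (W := 102, G := -17):
  W = 102
  B = 119 − 6·102 = -493
Change in B: -493 − (-589) = 96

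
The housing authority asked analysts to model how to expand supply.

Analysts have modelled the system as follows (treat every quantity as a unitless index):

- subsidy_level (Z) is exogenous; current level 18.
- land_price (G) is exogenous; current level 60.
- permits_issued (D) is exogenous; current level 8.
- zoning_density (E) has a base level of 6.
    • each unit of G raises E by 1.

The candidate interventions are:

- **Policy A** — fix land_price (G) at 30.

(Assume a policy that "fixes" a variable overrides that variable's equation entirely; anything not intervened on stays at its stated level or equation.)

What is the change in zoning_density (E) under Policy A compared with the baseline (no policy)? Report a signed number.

-30

Baseline:
  G = 60
  E = 6 + 60 = 66
Policy A (G := 30):
  G = 30
  E = 6 + 30 = 36
Change in E: 36 − 66 = -30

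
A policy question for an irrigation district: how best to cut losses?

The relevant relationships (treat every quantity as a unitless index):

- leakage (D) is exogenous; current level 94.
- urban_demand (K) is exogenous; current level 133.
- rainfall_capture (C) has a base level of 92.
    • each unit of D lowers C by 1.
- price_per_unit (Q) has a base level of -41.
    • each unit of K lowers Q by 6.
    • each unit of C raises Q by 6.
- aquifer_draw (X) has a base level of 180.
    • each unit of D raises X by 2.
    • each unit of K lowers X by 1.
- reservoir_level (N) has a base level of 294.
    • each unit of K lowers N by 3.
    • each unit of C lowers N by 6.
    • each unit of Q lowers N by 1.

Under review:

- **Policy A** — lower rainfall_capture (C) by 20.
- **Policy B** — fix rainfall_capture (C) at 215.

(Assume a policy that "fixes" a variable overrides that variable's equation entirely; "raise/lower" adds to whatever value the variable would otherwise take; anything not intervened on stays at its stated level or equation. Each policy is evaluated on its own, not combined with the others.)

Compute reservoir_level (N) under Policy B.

-1846

Policy B (C := 215):
  D = 94
  K = 133
  C = 215
  Q = -41 − 6·133 + 6·215 = 451
  N = 294 − 3·133 − 6·215 − 451 = -1846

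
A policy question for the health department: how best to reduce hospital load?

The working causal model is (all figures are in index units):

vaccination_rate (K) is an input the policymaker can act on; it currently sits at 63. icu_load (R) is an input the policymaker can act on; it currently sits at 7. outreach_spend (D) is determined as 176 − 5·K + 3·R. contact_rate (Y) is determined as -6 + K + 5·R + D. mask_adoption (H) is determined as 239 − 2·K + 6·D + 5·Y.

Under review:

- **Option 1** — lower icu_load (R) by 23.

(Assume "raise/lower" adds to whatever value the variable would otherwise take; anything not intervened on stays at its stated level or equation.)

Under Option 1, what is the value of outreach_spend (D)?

Option 1 (R − 23):
  K = 63
  R = 7 − 23 = -16
  D = 176 − 5·63 + 3·(-16) = -187

-187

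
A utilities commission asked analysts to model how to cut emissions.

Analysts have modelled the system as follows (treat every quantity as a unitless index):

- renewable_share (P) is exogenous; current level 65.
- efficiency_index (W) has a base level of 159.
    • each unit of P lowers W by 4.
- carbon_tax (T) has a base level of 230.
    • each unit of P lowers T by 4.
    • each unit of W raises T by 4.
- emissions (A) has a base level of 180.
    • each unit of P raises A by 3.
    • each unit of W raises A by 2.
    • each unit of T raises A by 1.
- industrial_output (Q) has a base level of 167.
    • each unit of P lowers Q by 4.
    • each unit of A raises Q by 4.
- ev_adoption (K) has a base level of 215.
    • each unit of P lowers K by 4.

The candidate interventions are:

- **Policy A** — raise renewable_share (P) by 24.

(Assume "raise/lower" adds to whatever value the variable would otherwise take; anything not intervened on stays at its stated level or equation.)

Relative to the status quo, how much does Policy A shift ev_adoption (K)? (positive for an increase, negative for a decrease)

Baseline:
  P = 65
  K = 215 − 4·65 = -45
Policy A (P + 24):
  P = 65 + 24 = 89
  K = 215 − 4·89 = -141
Change in K: -141 − (-45) = -96

-96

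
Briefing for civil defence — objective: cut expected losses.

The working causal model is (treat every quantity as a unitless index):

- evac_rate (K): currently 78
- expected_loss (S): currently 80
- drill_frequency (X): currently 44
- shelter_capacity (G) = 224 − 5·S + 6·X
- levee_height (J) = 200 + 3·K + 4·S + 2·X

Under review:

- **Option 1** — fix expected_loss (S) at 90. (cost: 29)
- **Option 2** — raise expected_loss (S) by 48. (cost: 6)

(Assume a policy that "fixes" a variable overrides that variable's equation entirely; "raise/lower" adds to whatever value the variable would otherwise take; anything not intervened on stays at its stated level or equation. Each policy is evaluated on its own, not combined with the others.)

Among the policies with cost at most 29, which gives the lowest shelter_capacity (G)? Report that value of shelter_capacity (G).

Option 1 (S := 90):
  S = 90
  X = 44
  G = 224 − 5·90 + 6·44 = 38
Option 2 (S + 48):
  S = 80 + 48 = 128
  X = 44
  G = 224 − 5·128 + 6·44 = -152
Comparing — Option 1: G=38, Option 2: G=-152. Lowest is -152 (Option 2).

-152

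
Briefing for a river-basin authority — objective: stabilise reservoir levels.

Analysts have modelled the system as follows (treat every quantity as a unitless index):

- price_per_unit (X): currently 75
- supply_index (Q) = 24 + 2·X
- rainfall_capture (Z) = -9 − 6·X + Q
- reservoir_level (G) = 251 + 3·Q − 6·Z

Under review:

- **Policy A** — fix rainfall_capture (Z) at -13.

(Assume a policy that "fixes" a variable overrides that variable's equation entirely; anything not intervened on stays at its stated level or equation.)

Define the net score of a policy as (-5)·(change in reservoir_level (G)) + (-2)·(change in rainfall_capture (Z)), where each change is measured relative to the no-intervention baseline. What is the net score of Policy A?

7616

Baseline:
  X = 75
  Q = 24 + 2·75 = 174
  Z = -9 − 6·75 + 174 = -285
  G = 251 + 3·174 − 6·(-285) = 2483
Policy A (Z := -13):
  X = 75
  Q = 24 + 2·75 = 174
  Z = -13
  G = 251 + 3·174 − 6·(-13) = 851
ΔG = 851 − 2483 = -1632; ΔZ = -13 − (-285) = 272
Score = (-5)·(-1632) + (-2)·272 = 7616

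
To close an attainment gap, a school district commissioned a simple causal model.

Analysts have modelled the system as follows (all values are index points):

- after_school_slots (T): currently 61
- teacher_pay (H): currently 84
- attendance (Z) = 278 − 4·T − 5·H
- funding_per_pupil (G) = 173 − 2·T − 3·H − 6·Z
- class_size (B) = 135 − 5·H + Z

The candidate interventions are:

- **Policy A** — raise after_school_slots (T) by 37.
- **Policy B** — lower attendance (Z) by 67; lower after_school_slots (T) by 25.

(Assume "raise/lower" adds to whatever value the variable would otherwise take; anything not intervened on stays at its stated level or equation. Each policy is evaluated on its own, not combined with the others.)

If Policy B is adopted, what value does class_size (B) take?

-638

Policy B (Z − 67, T − 25):
  T = 61 − 25 = 36
  H = 84
  Z = 278 − 4·36 − 5·84 (−67 from intervention) = -353
  B = 135 − 5·84 + (-353) = -638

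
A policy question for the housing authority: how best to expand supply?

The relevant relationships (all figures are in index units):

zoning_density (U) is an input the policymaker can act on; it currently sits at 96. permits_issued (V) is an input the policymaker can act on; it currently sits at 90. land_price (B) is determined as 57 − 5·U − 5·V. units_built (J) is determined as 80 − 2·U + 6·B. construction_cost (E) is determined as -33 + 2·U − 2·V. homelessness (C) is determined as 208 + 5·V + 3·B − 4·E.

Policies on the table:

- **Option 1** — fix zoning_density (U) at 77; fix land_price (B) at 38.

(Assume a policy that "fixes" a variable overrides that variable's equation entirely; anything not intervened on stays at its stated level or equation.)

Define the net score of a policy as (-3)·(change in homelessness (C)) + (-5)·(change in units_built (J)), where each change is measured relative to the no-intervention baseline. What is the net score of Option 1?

Baseline:
  U = 96
  V = 90
  B = 57 − 5·96 − 5·90 = -873
  J = 80 − 2·96 + 6·(-873) = -5350
  E = -33 + 2·96 − 2·90 = -21
  C = 208 + 5·90 + 3·(-873) − 4·(-21) = -1877
Option 1 (U := 77, B := 38):
  U = 77
  V = 90
  B = 38
  J = 80 − 2·77 + 6·38 = 154
  E = -33 + 2·77 − 2·90 = -59
  C = 208 + 5·90 + 3·38 − 4·(-59) = 1008
ΔC = 1008 − (-1877) = 2885; ΔJ = 154 − (-5350) = 5504
Score = (-3)·2885 + (-5)·5504 = -36175

-36175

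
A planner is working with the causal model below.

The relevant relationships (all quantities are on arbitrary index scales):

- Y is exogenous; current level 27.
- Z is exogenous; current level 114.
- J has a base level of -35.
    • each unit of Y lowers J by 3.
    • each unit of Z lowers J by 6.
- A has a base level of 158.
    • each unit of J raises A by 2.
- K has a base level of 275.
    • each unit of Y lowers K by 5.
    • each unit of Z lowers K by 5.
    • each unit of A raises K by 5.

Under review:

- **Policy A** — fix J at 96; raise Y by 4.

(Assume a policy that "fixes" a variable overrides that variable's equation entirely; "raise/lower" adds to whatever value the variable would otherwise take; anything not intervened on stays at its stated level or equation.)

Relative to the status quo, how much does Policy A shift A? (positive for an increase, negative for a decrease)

Baseline:
  Y = 27
  Z = 114
  J = -35 − 3·27 − 6·114 = -800
  A = 158 + 2·(-800) = -1442
Policy A (J := 96, Y + 4):
  Y = 27 + 4 = 31
  Z = 114
  J = 96
  A = 158 + 2·96 = 350
Change in A: 350 − (-1442) = 1792

1792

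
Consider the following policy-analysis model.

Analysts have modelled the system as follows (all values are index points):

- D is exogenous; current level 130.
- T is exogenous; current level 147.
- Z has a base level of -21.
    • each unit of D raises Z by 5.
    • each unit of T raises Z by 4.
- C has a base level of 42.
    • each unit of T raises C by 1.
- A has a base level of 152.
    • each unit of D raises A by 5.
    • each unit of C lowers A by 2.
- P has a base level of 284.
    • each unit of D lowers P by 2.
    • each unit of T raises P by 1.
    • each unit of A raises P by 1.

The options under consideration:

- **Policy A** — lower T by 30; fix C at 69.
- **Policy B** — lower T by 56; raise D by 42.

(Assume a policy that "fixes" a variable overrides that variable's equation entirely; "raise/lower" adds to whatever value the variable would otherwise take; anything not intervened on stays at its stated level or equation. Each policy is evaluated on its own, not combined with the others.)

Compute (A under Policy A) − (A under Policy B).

Policy A (T − 30, C := 69):
  D = 130
  T = 147 − 30 = 117
  C = 69
  A = 152 + 5·130 − 2·69 = 664
Policy B (T − 56, D + 42):
  D = 130 + 42 = 172
  T = 147 − 56 = 91
  C = 42 + 91 = 133
  A = 152 + 5·172 − 2·133 = 746
A: 664 − 746 = -82

-82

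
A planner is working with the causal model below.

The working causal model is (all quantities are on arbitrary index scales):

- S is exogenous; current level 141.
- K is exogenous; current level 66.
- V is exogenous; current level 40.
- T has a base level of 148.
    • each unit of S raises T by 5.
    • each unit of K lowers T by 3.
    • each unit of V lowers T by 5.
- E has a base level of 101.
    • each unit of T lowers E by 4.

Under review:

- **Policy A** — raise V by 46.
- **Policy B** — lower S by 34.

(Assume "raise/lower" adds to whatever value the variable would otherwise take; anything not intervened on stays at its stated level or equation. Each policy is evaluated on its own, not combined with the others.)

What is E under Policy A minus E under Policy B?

Policy A (V + 46):
  S = 141
  K = 66
  V = 40 + 46 = 86
  T = 148 + 5·141 − 3·66 − 5·86 = 225
  E = 101 − 4·225 = -799
Policy B (S − 34):
  S = 141 − 34 = 107
  K = 66
  V = 40
  T = 148 + 5·107 − 3·66 − 5·40 = 285
  E = 101 − 4·285 = -1039
E: -799 − (-1039) = 240

240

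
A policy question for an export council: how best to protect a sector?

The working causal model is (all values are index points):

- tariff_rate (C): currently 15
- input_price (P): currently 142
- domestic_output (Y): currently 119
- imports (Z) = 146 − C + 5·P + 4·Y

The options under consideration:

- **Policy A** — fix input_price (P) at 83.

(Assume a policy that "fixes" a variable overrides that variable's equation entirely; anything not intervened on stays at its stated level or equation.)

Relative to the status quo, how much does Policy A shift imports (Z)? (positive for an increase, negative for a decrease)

-295

Baseline:
  C = 15
  P = 142
  Y = 119
  Z = 146 − 15 + 5·142 + 4·119 = 1317
Policy A (P := 83):
  C = 15
  P = 83
  Y = 119
  Z = 146 − 15 + 5·83 + 4·119 = 1022
Change in Z: 1022 − 1317 = -295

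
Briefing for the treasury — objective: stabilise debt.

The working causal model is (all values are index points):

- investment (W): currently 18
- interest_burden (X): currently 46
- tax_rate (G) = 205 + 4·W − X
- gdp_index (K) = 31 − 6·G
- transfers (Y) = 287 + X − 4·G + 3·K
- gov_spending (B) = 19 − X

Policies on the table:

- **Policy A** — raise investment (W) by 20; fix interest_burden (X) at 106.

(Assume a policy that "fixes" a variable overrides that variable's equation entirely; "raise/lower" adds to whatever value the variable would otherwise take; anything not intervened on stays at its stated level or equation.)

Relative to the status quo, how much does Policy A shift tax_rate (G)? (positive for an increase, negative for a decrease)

Baseline:
  W = 18
  X = 46
  G = 205 + 4·18 − 46 = 231
Policy A (W + 20, X := 106):
  W = 18 + 20 = 38
  X = 106
  G = 205 + 4·38 − 106 = 251
Change in G: 251 − 231 = 20

20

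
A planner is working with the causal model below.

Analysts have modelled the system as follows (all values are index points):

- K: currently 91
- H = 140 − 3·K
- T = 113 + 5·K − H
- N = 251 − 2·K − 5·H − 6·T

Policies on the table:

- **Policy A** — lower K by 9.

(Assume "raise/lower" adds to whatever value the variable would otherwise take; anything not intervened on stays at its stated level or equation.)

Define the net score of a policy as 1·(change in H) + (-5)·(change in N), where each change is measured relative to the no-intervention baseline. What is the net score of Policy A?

-1548

Baseline:
  K = 91
  H = 140 − 3·91 = -133
  T = 113 + 5·91 − (-133) = 701
  N = 251 − 2·91 − 5·(-133) − 6·701 = -3472
Policy A (K − 9):
  K = 91 − 9 = 82
  H = 140 − 3·82 = -106
  T = 113 + 5·82 − (-106) = 629
  N = 251 − 2·82 − 5·(-106) − 6·629 = -3157
ΔH = -106 − (-133) = 27; ΔN = -3157 − (-3472) = 315
Score = 1·27 + (-5)·315 = -1548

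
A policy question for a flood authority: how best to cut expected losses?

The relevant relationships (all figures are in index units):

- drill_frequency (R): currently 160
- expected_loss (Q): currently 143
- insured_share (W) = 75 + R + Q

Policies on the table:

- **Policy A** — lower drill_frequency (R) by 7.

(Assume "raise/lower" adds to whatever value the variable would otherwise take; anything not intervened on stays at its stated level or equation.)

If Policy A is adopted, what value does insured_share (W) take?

Policy A (R − 7):
  R = 160 − 7 = 153
  Q = 143
  W = 75 + 153 + 143 = 371

371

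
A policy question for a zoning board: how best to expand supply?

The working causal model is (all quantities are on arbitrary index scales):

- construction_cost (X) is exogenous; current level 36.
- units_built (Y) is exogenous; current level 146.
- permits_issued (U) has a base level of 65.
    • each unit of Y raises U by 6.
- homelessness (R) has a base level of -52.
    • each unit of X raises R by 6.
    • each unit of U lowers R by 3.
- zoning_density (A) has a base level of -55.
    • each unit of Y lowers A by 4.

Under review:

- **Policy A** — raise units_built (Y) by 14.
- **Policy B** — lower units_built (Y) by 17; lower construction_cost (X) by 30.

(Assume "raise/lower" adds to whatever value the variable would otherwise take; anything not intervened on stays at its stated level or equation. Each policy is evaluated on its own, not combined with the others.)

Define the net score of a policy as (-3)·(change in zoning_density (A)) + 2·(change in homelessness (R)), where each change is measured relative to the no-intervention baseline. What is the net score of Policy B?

Baseline:
  X = 36
  Y = 146
  U = 65 + 6·146 = 941
  R = -52 + 6·36 − 3·941 = -2659
  A = -55 − 4·146 = -639
Policy B (Y − 17, X − 30):
  X = 36 − 30 = 6
  Y = 146 − 17 = 129
  U = 65 + 6·129 = 839
  R = -52 + 6·6 − 3·839 = -2533
  A = -55 − 4·129 = -571
ΔA = -571 − (-639) = 68; ΔR = -2533 − (-2659) = 126
Score = (-3)·68 + 2·126 = 48

48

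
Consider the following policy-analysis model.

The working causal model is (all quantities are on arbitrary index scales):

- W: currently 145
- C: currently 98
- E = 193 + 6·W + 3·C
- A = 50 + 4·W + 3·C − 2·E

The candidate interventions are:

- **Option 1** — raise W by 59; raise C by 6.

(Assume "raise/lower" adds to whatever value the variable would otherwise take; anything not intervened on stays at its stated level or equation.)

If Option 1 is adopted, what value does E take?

1729

Option 1 (W + 59, C + 6):
  W = 145 + 59 = 204
  C = 98 + 6 = 104
  E = 193 + 6·204 + 3·104 = 1729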